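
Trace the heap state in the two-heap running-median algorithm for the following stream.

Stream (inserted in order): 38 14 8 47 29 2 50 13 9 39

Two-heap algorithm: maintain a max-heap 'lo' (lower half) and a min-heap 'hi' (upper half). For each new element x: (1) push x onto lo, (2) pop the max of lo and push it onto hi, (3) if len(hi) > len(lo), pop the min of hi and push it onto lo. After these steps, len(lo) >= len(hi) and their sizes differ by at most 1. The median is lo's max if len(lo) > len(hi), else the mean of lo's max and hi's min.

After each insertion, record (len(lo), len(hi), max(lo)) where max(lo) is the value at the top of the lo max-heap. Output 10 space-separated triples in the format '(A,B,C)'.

Step 1: insert 38 -> lo=[38] hi=[] -> (len(lo)=1, len(hi)=0, max(lo)=38)
Step 2: insert 14 -> lo=[14] hi=[38] -> (len(lo)=1, len(hi)=1, max(lo)=14)
Step 3: insert 8 -> lo=[8, 14] hi=[38] -> (len(lo)=2, len(hi)=1, max(lo)=14)
Step 4: insert 47 -> lo=[8, 14] hi=[38, 47] -> (len(lo)=2, len(hi)=2, max(lo)=14)
Step 5: insert 29 -> lo=[8, 14, 29] hi=[38, 47] -> (len(lo)=3, len(hi)=2, max(lo)=29)
Step 6: insert 2 -> lo=[2, 8, 14] hi=[29, 38, 47] -> (len(lo)=3, len(hi)=3, max(lo)=14)
Step 7: insert 50 -> lo=[2, 8, 14, 29] hi=[38, 47, 50] -> (len(lo)=4, len(hi)=3, max(lo)=29)
Step 8: insert 13 -> lo=[2, 8, 13, 14] hi=[29, 38, 47, 50] -> (len(lo)=4, len(hi)=4, max(lo)=14)
Step 9: insert 9 -> lo=[2, 8, 9, 13, 14] hi=[29, 38, 47, 50] -> (len(lo)=5, len(hi)=4, max(lo)=14)
Step 10: insert 39 -> lo=[2, 8, 9, 13, 14] hi=[29, 38, 39, 47, 50] -> (len(lo)=5, len(hi)=5, max(lo)=14)

Answer: (1,0,38) (1,1,14) (2,1,14) (2,2,14) (3,2,29) (3,3,14) (4,3,29) (4,4,14) (5,4,14) (5,5,14)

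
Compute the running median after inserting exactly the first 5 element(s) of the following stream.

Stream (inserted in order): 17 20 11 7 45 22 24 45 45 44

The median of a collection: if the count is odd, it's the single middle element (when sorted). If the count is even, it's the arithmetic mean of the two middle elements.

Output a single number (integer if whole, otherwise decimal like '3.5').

Answer: 17

Derivation:
Step 1: insert 17 -> lo=[17] (size 1, max 17) hi=[] (size 0) -> median=17
Step 2: insert 20 -> lo=[17] (size 1, max 17) hi=[20] (size 1, min 20) -> median=18.5
Step 3: insert 11 -> lo=[11, 17] (size 2, max 17) hi=[20] (size 1, min 20) -> median=17
Step 4: insert 7 -> lo=[7, 11] (size 2, max 11) hi=[17, 20] (size 2, min 17) -> median=14
Step 5: insert 45 -> lo=[7, 11, 17] (size 3, max 17) hi=[20, 45] (size 2, min 20) -> median=17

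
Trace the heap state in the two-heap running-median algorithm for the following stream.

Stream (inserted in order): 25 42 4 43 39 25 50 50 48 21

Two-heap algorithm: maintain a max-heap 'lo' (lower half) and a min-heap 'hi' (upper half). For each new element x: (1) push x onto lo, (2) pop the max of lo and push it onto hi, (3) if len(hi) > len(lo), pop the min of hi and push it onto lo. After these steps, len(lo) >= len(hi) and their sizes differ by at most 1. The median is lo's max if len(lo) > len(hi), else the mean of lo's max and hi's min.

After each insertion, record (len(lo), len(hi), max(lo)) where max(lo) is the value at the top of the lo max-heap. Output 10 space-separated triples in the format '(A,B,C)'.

Answer: (1,0,25) (1,1,25) (2,1,25) (2,2,25) (3,2,39) (3,3,25) (4,3,39) (4,4,39) (5,4,42) (5,5,39)

Derivation:
Step 1: insert 25 -> lo=[25] hi=[] -> (len(lo)=1, len(hi)=0, max(lo)=25)
Step 2: insert 42 -> lo=[25] hi=[42] -> (len(lo)=1, len(hi)=1, max(lo)=25)
Step 3: insert 4 -> lo=[4, 25] hi=[42] -> (len(lo)=2, len(hi)=1, max(lo)=25)
Step 4: insert 43 -> lo=[4, 25] hi=[42, 43] -> (len(lo)=2, len(hi)=2, max(lo)=25)
Step 5: insert 39 -> lo=[4, 25, 39] hi=[42, 43] -> (len(lo)=3, len(hi)=2, max(lo)=39)
Step 6: insert 25 -> lo=[4, 25, 25] hi=[39, 42, 43] -> (len(lo)=3, len(hi)=3, max(lo)=25)
Step 7: insert 50 -> lo=[4, 25, 25, 39] hi=[42, 43, 50] -> (len(lo)=4, len(hi)=3, max(lo)=39)
Step 8: insert 50 -> lo=[4, 25, 25, 39] hi=[42, 43, 50, 50] -> (len(lo)=4, len(hi)=4, max(lo)=39)
Step 9: insert 48 -> lo=[4, 25, 25, 39, 42] hi=[43, 48, 50, 50] -> (len(lo)=5, len(hi)=4, max(lo)=42)
Step 10: insert 21 -> lo=[4, 21, 25, 25, 39] hi=[42, 43, 48, 50, 50] -> (len(lo)=5, len(hi)=5, max(lo)=39)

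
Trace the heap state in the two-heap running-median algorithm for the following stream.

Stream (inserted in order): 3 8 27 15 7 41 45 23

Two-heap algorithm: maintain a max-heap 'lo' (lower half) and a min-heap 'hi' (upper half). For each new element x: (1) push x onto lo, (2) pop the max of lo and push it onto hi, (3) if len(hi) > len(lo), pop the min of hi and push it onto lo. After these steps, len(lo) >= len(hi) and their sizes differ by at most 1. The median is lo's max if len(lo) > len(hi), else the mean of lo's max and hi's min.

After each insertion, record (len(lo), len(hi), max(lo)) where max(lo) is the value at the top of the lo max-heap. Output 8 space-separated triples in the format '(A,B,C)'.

Step 1: insert 3 -> lo=[3] hi=[] -> (len(lo)=1, len(hi)=0, max(lo)=3)
Step 2: insert 8 -> lo=[3] hi=[8] -> (len(lo)=1, len(hi)=1, max(lo)=3)
Step 3: insert 27 -> lo=[3, 8] hi=[27] -> (len(lo)=2, len(hi)=1, max(lo)=8)
Step 4: insert 15 -> lo=[3, 8] hi=[15, 27] -> (len(lo)=2, len(hi)=2, max(lo)=8)
Step 5: insert 7 -> lo=[3, 7, 8] hi=[15, 27] -> (len(lo)=3, len(hi)=2, max(lo)=8)
Step 6: insert 41 -> lo=[3, 7, 8] hi=[15, 27, 41] -> (len(lo)=3, len(hi)=3, max(lo)=8)
Step 7: insert 45 -> lo=[3, 7, 8, 15] hi=[27, 41, 45] -> (len(lo)=4, len(hi)=3, max(lo)=15)
Step 8: insert 23 -> lo=[3, 7, 8, 15] hi=[23, 27, 41, 45] -> (len(lo)=4, len(hi)=4, max(lo)=15)

Answer: (1,0,3) (1,1,3) (2,1,8) (2,2,8) (3,2,8) (3,3,8) (4,3,15) (4,4,15)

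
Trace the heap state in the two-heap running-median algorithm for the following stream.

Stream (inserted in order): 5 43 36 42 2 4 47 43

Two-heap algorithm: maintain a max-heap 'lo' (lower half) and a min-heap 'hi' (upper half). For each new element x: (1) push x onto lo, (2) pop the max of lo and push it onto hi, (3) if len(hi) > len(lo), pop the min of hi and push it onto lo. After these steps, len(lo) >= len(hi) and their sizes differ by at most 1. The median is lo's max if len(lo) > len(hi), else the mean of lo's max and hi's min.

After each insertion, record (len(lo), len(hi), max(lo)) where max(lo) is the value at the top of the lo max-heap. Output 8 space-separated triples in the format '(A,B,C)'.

Answer: (1,0,5) (1,1,5) (2,1,36) (2,2,36) (3,2,36) (3,3,5) (4,3,36) (4,4,36)

Derivation:
Step 1: insert 5 -> lo=[5] hi=[] -> (len(lo)=1, len(hi)=0, max(lo)=5)
Step 2: insert 43 -> lo=[5] hi=[43] -> (len(lo)=1, len(hi)=1, max(lo)=5)
Step 3: insert 36 -> lo=[5, 36] hi=[43] -> (len(lo)=2, len(hi)=1, max(lo)=36)
Step 4: insert 42 -> lo=[5, 36] hi=[42, 43] -> (len(lo)=2, len(hi)=2, max(lo)=36)
Step 5: insert 2 -> lo=[2, 5, 36] hi=[42, 43] -> (len(lo)=3, len(hi)=2, max(lo)=36)
Step 6: insert 4 -> lo=[2, 4, 5] hi=[36, 42, 43] -> (len(lo)=3, len(hi)=3, max(lo)=5)
Step 7: insert 47 -> lo=[2, 4, 5, 36] hi=[42, 43, 47] -> (len(lo)=4, len(hi)=3, max(lo)=36)
Step 8: insert 43 -> lo=[2, 4, 5, 36] hi=[42, 43, 43, 47] -> (len(lo)=4, len(hi)=4, max(lo)=36)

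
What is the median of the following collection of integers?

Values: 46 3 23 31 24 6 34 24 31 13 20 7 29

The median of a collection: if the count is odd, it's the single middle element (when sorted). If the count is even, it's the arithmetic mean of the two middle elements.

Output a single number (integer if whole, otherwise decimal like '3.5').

Answer: 24

Derivation:
Step 1: insert 46 -> lo=[46] (size 1, max 46) hi=[] (size 0) -> median=46
Step 2: insert 3 -> lo=[3] (size 1, max 3) hi=[46] (size 1, min 46) -> median=24.5
Step 3: insert 23 -> lo=[3, 23] (size 2, max 23) hi=[46] (size 1, min 46) -> median=23
Step 4: insert 31 -> lo=[3, 23] (size 2, max 23) hi=[31, 46] (size 2, min 31) -> median=27
Step 5: insert 24 -> lo=[3, 23, 24] (size 3, max 24) hi=[31, 46] (size 2, min 31) -> median=24
Step 6: insert 6 -> lo=[3, 6, 23] (size 3, max 23) hi=[24, 31, 46] (size 3, min 24) -> median=23.5
Step 7: insert 34 -> lo=[3, 6, 23, 24] (size 4, max 24) hi=[31, 34, 46] (size 3, min 31) -> median=24
Step 8: insert 24 -> lo=[3, 6, 23, 24] (size 4, max 24) hi=[24, 31, 34, 46] (size 4, min 24) -> median=24
Step 9: insert 31 -> lo=[3, 6, 23, 24, 24] (size 5, max 24) hi=[31, 31, 34, 46] (size 4, min 31) -> median=24
Step 10: insert 13 -> lo=[3, 6, 13, 23, 24] (size 5, max 24) hi=[24, 31, 31, 34, 46] (size 5, min 24) -> median=24
Step 11: insert 20 -> lo=[3, 6, 13, 20, 23, 24] (size 6, max 24) hi=[24, 31, 31, 34, 46] (size 5, min 24) -> median=24
Step 12: insert 7 -> lo=[3, 6, 7, 13, 20, 23] (size 6, max 23) hi=[24, 24, 31, 31, 34, 46] (size 6, min 24) -> median=23.5
Step 13: insert 29 -> lo=[3, 6, 7, 13, 20, 23, 24] (size 7, max 24) hi=[24, 29, 31, 31, 34, 46] (size 6, min 24) -> median=24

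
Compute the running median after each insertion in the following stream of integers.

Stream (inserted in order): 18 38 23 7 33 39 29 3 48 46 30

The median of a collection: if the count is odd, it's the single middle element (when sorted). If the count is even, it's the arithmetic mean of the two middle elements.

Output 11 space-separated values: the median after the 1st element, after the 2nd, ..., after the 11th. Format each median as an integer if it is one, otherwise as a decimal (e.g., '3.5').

Answer: 18 28 23 20.5 23 28 29 26 29 31 30

Derivation:
Step 1: insert 18 -> lo=[18] (size 1, max 18) hi=[] (size 0) -> median=18
Step 2: insert 38 -> lo=[18] (size 1, max 18) hi=[38] (size 1, min 38) -> median=28
Step 3: insert 23 -> lo=[18, 23] (size 2, max 23) hi=[38] (size 1, min 38) -> median=23
Step 4: insert 7 -> lo=[7, 18] (size 2, max 18) hi=[23, 38] (size 2, min 23) -> median=20.5
Step 5: insert 33 -> lo=[7, 18, 23] (size 3, max 23) hi=[33, 38] (size 2, min 33) -> median=23
Step 6: insert 39 -> lo=[7, 18, 23] (size 3, max 23) hi=[33, 38, 39] (size 3, min 33) -> median=28
Step 7: insert 29 -> lo=[7, 18, 23, 29] (size 4, max 29) hi=[33, 38, 39] (size 3, min 33) -> median=29
Step 8: insert 3 -> lo=[3, 7, 18, 23] (size 4, max 23) hi=[29, 33, 38, 39] (size 4, min 29) -> median=26
Step 9: insert 48 -> lo=[3, 7, 18, 23, 29] (size 5, max 29) hi=[33, 38, 39, 48] (size 4, min 33) -> median=29
Step 10: insert 46 -> lo=[3, 7, 18, 23, 29] (size 5, max 29) hi=[33, 38, 39, 46, 48] (size 5, min 33) -> median=31
Step 11: insert 30 -> lo=[3, 7, 18, 23, 29, 30] (size 6, max 30) hi=[33, 38, 39, 46, 48] (size 5, min 33) -> median=30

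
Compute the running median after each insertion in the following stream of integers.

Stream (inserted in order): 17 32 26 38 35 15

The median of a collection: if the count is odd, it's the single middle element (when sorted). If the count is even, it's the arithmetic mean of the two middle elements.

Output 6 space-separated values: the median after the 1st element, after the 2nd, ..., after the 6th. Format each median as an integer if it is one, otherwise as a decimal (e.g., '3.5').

Answer: 17 24.5 26 29 32 29

Derivation:
Step 1: insert 17 -> lo=[17] (size 1, max 17) hi=[] (size 0) -> median=17
Step 2: insert 32 -> lo=[17] (size 1, max 17) hi=[32] (size 1, min 32) -> median=24.5
Step 3: insert 26 -> lo=[17, 26] (size 2, max 26) hi=[32] (size 1, min 32) -> median=26
Step 4: insert 38 -> lo=[17, 26] (size 2, max 26) hi=[32, 38] (size 2, min 32) -> median=29
Step 5: insert 35 -> lo=[17, 26, 32] (size 3, max 32) hi=[35, 38] (size 2, min 35) -> median=32
Step 6: insert 15 -> lo=[15, 17, 26] (size 3, max 26) hi=[32, 35, 38] (size 3, min 32) -> median=29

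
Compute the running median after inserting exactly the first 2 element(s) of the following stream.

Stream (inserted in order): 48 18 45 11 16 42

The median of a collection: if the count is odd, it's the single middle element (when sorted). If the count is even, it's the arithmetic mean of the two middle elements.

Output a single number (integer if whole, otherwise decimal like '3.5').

Step 1: insert 48 -> lo=[48] (size 1, max 48) hi=[] (size 0) -> median=48
Step 2: insert 18 -> lo=[18] (size 1, max 18) hi=[48] (size 1, min 48) -> median=33

Answer: 33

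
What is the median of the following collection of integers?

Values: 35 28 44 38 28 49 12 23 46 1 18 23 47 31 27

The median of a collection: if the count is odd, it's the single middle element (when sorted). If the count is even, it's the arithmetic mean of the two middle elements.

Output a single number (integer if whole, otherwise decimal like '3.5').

Answer: 28

Derivation:
Step 1: insert 35 -> lo=[35] (size 1, max 35) hi=[] (size 0) -> median=35
Step 2: insert 28 -> lo=[28] (size 1, max 28) hi=[35] (size 1, min 35) -> median=31.5
Step 3: insert 44 -> lo=[28, 35] (size 2, max 35) hi=[44] (size 1, min 44) -> median=35
Step 4: insert 38 -> lo=[28, 35] (size 2, max 35) hi=[38, 44] (size 2, min 38) -> median=36.5
Step 5: insert 28 -> lo=[28, 28, 35] (size 3, max 35) hi=[38, 44] (size 2, min 38) -> median=35
Step 6: insert 49 -> lo=[28, 28, 35] (size 3, max 35) hi=[38, 44, 49] (size 3, min 38) -> median=36.5
Step 7: insert 12 -> lo=[12, 28, 28, 35] (size 4, max 35) hi=[38, 44, 49] (size 3, min 38) -> median=35
Step 8: insert 23 -> lo=[12, 23, 28, 28] (size 4, max 28) hi=[35, 38, 44, 49] (size 4, min 35) -> median=31.5
Step 9: insert 46 -> lo=[12, 23, 28, 28, 35] (size 5, max 35) hi=[38, 44, 46, 49] (size 4, min 38) -> median=35
Step 10: insert 1 -> lo=[1, 12, 23, 28, 28] (size 5, max 28) hi=[35, 38, 44, 46, 49] (size 5, min 35) -> median=31.5
Step 11: insert 18 -> lo=[1, 12, 18, 23, 28, 28] (size 6, max 28) hi=[35, 38, 44, 46, 49] (size 5, min 35) -> median=28
Step 12: insert 23 -> lo=[1, 12, 18, 23, 23, 28] (size 6, max 28) hi=[28, 35, 38, 44, 46, 49] (size 6, min 28) -> median=28
Step 13: insert 47 -> lo=[1, 12, 18, 23, 23, 28, 28] (size 7, max 28) hi=[35, 38, 44, 46, 47, 49] (size 6, min 35) -> median=28
Step 14: insert 31 -> lo=[1, 12, 18, 23, 23, 28, 28] (size 7, max 28) hi=[31, 35, 38, 44, 46, 47, 49] (size 7, min 31) -> median=29.5
Step 15: insert 27 -> lo=[1, 12, 18, 23, 23, 27, 28, 28] (size 8, max 28) hi=[31, 35, 38, 44, 46, 47, 49] (size 7, min 31) -> median=28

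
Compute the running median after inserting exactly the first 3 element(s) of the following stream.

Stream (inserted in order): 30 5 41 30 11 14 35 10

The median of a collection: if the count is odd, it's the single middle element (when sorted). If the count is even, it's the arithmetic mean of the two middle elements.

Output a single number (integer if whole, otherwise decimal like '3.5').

Answer: 30

Derivation:
Step 1: insert 30 -> lo=[30] (size 1, max 30) hi=[] (size 0) -> median=30
Step 2: insert 5 -> lo=[5] (size 1, max 5) hi=[30] (size 1, min 30) -> median=17.5
Step 3: insert 41 -> lo=[5, 30] (size 2, max 30) hi=[41] (size 1, min 41) -> median=30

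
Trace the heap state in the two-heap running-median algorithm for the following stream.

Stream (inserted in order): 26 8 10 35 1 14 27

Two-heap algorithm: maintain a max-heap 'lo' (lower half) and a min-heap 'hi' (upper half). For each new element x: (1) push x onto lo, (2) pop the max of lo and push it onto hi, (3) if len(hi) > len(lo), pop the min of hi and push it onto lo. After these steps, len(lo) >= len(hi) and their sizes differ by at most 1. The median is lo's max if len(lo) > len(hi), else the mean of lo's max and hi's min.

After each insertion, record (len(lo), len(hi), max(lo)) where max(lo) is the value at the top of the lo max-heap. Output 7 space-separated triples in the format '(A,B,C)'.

Step 1: insert 26 -> lo=[26] hi=[] -> (len(lo)=1, len(hi)=0, max(lo)=26)
Step 2: insert 8 -> lo=[8] hi=[26] -> (len(lo)=1, len(hi)=1, max(lo)=8)
Step 3: insert 10 -> lo=[8, 10] hi=[26] -> (len(lo)=2, len(hi)=1, max(lo)=10)
Step 4: insert 35 -> lo=[8, 10] hi=[26, 35] -> (len(lo)=2, len(hi)=2, max(lo)=10)
Step 5: insert 1 -> lo=[1, 8, 10] hi=[26, 35] -> (len(lo)=3, len(hi)=2, max(lo)=10)
Step 6: insert 14 -> lo=[1, 8, 10] hi=[14, 26, 35] -> (len(lo)=3, len(hi)=3, max(lo)=10)
Step 7: insert 27 -> lo=[1, 8, 10, 14] hi=[26, 27, 35] -> (len(lo)=4, len(hi)=3, max(lo)=14)

Answer: (1,0,26) (1,1,8) (2,1,10) (2,2,10) (3,2,10) (3,3,10) (4,3,14)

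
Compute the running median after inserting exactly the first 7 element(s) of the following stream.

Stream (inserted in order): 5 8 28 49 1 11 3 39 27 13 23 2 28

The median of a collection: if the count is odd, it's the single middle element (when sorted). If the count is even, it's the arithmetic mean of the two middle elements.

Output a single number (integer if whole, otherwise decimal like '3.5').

Answer: 8

Derivation:
Step 1: insert 5 -> lo=[5] (size 1, max 5) hi=[] (size 0) -> median=5
Step 2: insert 8 -> lo=[5] (size 1, max 5) hi=[8] (size 1, min 8) -> median=6.5
Step 3: insert 28 -> lo=[5, 8] (size 2, max 8) hi=[28] (size 1, min 28) -> median=8
Step 4: insert 49 -> lo=[5, 8] (size 2, max 8) hi=[28, 49] (size 2, min 28) -> median=18
Step 5: insert 1 -> lo=[1, 5, 8] (size 3, max 8) hi=[28, 49] (size 2, min 28) -> median=8
Step 6: insert 11 -> lo=[1, 5, 8] (size 3, max 8) hi=[11, 28, 49] (size 3, min 11) -> median=9.5
Step 7: insert 3 -> lo=[1, 3, 5, 8] (size 4, max 8) hi=[11, 28, 49] (size 3, min 11) -> median=8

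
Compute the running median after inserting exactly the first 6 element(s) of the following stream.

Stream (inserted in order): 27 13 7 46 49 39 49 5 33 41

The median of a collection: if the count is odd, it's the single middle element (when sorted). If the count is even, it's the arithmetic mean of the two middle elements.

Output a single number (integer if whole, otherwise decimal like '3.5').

Answer: 33

Derivation:
Step 1: insert 27 -> lo=[27] (size 1, max 27) hi=[] (size 0) -> median=27
Step 2: insert 13 -> lo=[13] (size 1, max 13) hi=[27] (size 1, min 27) -> median=20
Step 3: insert 7 -> lo=[7, 13] (size 2, max 13) hi=[27] (size 1, min 27) -> median=13
Step 4: insert 46 -> lo=[7, 13] (size 2, max 13) hi=[27, 46] (size 2, min 27) -> median=20
Step 5: insert 49 -> lo=[7, 13, 27] (size 3, max 27) hi=[46, 49] (size 2, min 46) -> median=27
Step 6: insert 39 -> lo=[7, 13, 27] (size 3, max 27) hi=[39, 46, 49] (size 3, min 39) -> median=33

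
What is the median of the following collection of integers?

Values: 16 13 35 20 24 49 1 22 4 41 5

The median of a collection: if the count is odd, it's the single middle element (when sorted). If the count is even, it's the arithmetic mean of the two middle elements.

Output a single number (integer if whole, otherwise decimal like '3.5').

Step 1: insert 16 -> lo=[16] (size 1, max 16) hi=[] (size 0) -> median=16
Step 2: insert 13 -> lo=[13] (size 1, max 13) hi=[16] (size 1, min 16) -> median=14.5
Step 3: insert 35 -> lo=[13, 16] (size 2, max 16) hi=[35] (size 1, min 35) -> median=16
Step 4: insert 20 -> lo=[13, 16] (size 2, max 16) hi=[20, 35] (size 2, min 20) -> median=18
Step 5: insert 24 -> lo=[13, 16, 20] (size 3, max 20) hi=[24, 35] (size 2, min 24) -> median=20
Step 6: insert 49 -> lo=[13, 16, 20] (size 3, max 20) hi=[24, 35, 49] (size 3, min 24) -> median=22
Step 7: insert 1 -> lo=[1, 13, 16, 20] (size 4, max 20) hi=[24, 35, 49] (size 3, min 24) -> median=20
Step 8: insert 22 -> lo=[1, 13, 16, 20] (size 4, max 20) hi=[22, 24, 35, 49] (size 4, min 22) -> median=21
Step 9: insert 4 -> lo=[1, 4, 13, 16, 20] (size 5, max 20) hi=[22, 24, 35, 49] (size 4, min 22) -> median=20
Step 10: insert 41 -> lo=[1, 4, 13, 16, 20] (size 5, max 20) hi=[22, 24, 35, 41, 49] (size 5, min 22) -> median=21
Step 11: insert 5 -> lo=[1, 4, 5, 13, 16, 20] (size 6, max 20) hi=[22, 24, 35, 41, 49] (size 5, min 22) -> median=20

Answer: 20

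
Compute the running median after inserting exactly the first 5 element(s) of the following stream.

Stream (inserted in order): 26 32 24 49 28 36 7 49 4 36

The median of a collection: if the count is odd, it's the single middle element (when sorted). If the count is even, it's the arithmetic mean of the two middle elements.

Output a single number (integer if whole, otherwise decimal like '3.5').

Step 1: insert 26 -> lo=[26] (size 1, max 26) hi=[] (size 0) -> median=26
Step 2: insert 32 -> lo=[26] (size 1, max 26) hi=[32] (size 1, min 32) -> median=29
Step 3: insert 24 -> lo=[24, 26] (size 2, max 26) hi=[32] (size 1, min 32) -> median=26
Step 4: insert 49 -> lo=[24, 26] (size 2, max 26) hi=[32, 49] (size 2, min 32) -> median=29
Step 5: insert 28 -> lo=[24, 26, 28] (size 3, max 28) hi=[32, 49] (size 2, min 32) -> median=28

Answer: 28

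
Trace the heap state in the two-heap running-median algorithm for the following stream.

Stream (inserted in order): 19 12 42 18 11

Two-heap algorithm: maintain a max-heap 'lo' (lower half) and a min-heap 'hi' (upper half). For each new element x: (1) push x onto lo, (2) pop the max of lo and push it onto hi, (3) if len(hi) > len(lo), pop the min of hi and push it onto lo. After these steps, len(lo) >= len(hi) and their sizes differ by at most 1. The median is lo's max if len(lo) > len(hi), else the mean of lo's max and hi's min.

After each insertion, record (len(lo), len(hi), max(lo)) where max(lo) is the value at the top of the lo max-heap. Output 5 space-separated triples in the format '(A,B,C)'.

Step 1: insert 19 -> lo=[19] hi=[] -> (len(lo)=1, len(hi)=0, max(lo)=19)
Step 2: insert 12 -> lo=[12] hi=[19] -> (len(lo)=1, len(hi)=1, max(lo)=12)
Step 3: insert 42 -> lo=[12, 19] hi=[42] -> (len(lo)=2, len(hi)=1, max(lo)=19)
Step 4: insert 18 -> lo=[12, 18] hi=[19, 42] -> (len(lo)=2, len(hi)=2, max(lo)=18)
Step 5: insert 11 -> lo=[11, 12, 18] hi=[19, 42] -> (len(lo)=3, len(hi)=2, max(lo)=18)

Answer: (1,0,19) (1,1,12) (2,1,19) (2,2,18) (3,2,18)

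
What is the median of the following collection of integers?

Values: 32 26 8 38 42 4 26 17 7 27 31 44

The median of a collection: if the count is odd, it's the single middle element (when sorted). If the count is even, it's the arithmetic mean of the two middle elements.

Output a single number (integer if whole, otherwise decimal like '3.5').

Answer: 26.5

Derivation:
Step 1: insert 32 -> lo=[32] (size 1, max 32) hi=[] (size 0) -> median=32
Step 2: insert 26 -> lo=[26] (size 1, max 26) hi=[32] (size 1, min 32) -> median=29
Step 3: insert 8 -> lo=[8, 26] (size 2, max 26) hi=[32] (size 1, min 32) -> median=26
Step 4: insert 38 -> lo=[8, 26] (size 2, max 26) hi=[32, 38] (size 2, min 32) -> median=29
Step 5: insert 42 -> lo=[8, 26, 32] (size 3, max 32) hi=[38, 42] (size 2, min 38) -> median=32
Step 6: insert 4 -> lo=[4, 8, 26] (size 3, max 26) hi=[32, 38, 42] (size 3, min 32) -> median=29
Step 7: insert 26 -> lo=[4, 8, 26, 26] (size 4, max 26) hi=[32, 38, 42] (size 3, min 32) -> median=26
Step 8: insert 17 -> lo=[4, 8, 17, 26] (size 4, max 26) hi=[26, 32, 38, 42] (size 4, min 26) -> median=26
Step 9: insert 7 -> lo=[4, 7, 8, 17, 26] (size 5, max 26) hi=[26, 32, 38, 42] (size 4, min 26) -> median=26
Step 10: insert 27 -> lo=[4, 7, 8, 17, 26] (size 5, max 26) hi=[26, 27, 32, 38, 42] (size 5, min 26) -> median=26
Step 11: insert 31 -> lo=[4, 7, 8, 17, 26, 26] (size 6, max 26) hi=[27, 31, 32, 38, 42] (size 5, min 27) -> median=26
Step 12: insert 44 -> lo=[4, 7, 8, 17, 26, 26] (size 6, max 26) hi=[27, 31, 32, 38, 42, 44] (size 6, min 27) -> median=26.5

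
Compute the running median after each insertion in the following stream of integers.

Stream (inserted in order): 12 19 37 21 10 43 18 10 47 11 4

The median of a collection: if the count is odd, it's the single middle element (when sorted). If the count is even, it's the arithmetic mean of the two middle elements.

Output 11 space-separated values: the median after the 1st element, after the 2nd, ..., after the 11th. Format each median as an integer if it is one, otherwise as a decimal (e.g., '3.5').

Step 1: insert 12 -> lo=[12] (size 1, max 12) hi=[] (size 0) -> median=12
Step 2: insert 19 -> lo=[12] (size 1, max 12) hi=[19] (size 1, min 19) -> median=15.5
Step 3: insert 37 -> lo=[12, 19] (size 2, max 19) hi=[37] (size 1, min 37) -> median=19
Step 4: insert 21 -> lo=[12, 19] (size 2, max 19) hi=[21, 37] (size 2, min 21) -> median=20
Step 5: insert 10 -> lo=[10, 12, 19] (size 3, max 19) hi=[21, 37] (size 2, min 21) -> median=19
Step 6: insert 43 -> lo=[10, 12, 19] (size 3, max 19) hi=[21, 37, 43] (size 3, min 21) -> median=20
Step 7: insert 18 -> lo=[10, 12, 18, 19] (size 4, max 19) hi=[21, 37, 43] (size 3, min 21) -> median=19
Step 8: insert 10 -> lo=[10, 10, 12, 18] (size 4, max 18) hi=[19, 21, 37, 43] (size 4, min 19) -> median=18.5
Step 9: insert 47 -> lo=[10, 10, 12, 18, 19] (size 5, max 19) hi=[21, 37, 43, 47] (size 4, min 21) -> median=19
Step 10: insert 11 -> lo=[10, 10, 11, 12, 18] (size 5, max 18) hi=[19, 21, 37, 43, 47] (size 5, min 19) -> median=18.5
Step 11: insert 4 -> lo=[4, 10, 10, 11, 12, 18] (size 6, max 18) hi=[19, 21, 37, 43, 47] (size 5, min 19) -> median=18

Answer: 12 15.5 19 20 19 20 19 18.5 19 18.5 18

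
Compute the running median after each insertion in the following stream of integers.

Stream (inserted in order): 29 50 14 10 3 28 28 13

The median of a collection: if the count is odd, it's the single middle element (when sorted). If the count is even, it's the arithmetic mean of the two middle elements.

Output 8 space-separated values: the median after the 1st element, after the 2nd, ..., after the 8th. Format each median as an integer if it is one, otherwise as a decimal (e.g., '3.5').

Step 1: insert 29 -> lo=[29] (size 1, max 29) hi=[] (size 0) -> median=29
Step 2: insert 50 -> lo=[29] (size 1, max 29) hi=[50] (size 1, min 50) -> median=39.5
Step 3: insert 14 -> lo=[14, 29] (size 2, max 29) hi=[50] (size 1, min 50) -> median=29
Step 4: insert 10 -> lo=[10, 14] (size 2, max 14) hi=[29, 50] (size 2, min 29) -> median=21.5
Step 5: insert 3 -> lo=[3, 10, 14] (size 3, max 14) hi=[29, 50] (size 2, min 29) -> median=14
Step 6: insert 28 -> lo=[3, 10, 14] (size 3, max 14) hi=[28, 29, 50] (size 3, min 28) -> median=21
Step 7: insert 28 -> lo=[3, 10, 14, 28] (size 4, max 28) hi=[28, 29, 50] (size 3, min 28) -> median=28
Step 8: insert 13 -> lo=[3, 10, 13, 14] (size 4, max 14) hi=[28, 28, 29, 50] (size 4, min 28) -> median=21

Answer: 29 39.5 29 21.5 14 21 28 21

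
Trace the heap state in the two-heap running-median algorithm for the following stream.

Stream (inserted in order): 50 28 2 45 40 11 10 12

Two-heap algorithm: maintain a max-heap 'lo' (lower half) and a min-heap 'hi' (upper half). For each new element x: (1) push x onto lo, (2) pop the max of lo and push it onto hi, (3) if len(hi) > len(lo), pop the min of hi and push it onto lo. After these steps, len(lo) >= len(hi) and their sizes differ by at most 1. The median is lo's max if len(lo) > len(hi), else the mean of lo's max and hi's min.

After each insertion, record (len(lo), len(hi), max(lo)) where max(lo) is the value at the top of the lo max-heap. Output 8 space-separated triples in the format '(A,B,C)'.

Step 1: insert 50 -> lo=[50] hi=[] -> (len(lo)=1, len(hi)=0, max(lo)=50)
Step 2: insert 28 -> lo=[28] hi=[50] -> (len(lo)=1, len(hi)=1, max(lo)=28)
Step 3: insert 2 -> lo=[2, 28] hi=[50] -> (len(lo)=2, len(hi)=1, max(lo)=28)
Step 4: insert 45 -> lo=[2, 28] hi=[45, 50] -> (len(lo)=2, len(hi)=2, max(lo)=28)
Step 5: insert 40 -> lo=[2, 28, 40] hi=[45, 50] -> (len(lo)=3, len(hi)=2, max(lo)=40)
Step 6: insert 11 -> lo=[2, 11, 28] hi=[40, 45, 50] -> (len(lo)=3, len(hi)=3, max(lo)=28)
Step 7: insert 10 -> lo=[2, 10, 11, 28] hi=[40, 45, 50] -> (len(lo)=4, len(hi)=3, max(lo)=28)
Step 8: insert 12 -> lo=[2, 10, 11, 12] hi=[28, 40, 45, 50] -> (len(lo)=4, len(hi)=4, max(lo)=12)

Answer: (1,0,50) (1,1,28) (2,1,28) (2,2,28) (3,2,40) (3,3,28) (4,3,28) (4,4,12)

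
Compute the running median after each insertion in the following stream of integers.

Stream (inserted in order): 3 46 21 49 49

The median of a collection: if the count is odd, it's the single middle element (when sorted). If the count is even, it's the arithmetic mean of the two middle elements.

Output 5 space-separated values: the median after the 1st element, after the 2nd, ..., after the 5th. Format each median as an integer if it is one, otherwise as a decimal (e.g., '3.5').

Step 1: insert 3 -> lo=[3] (size 1, max 3) hi=[] (size 0) -> median=3
Step 2: insert 46 -> lo=[3] (size 1, max 3) hi=[46] (size 1, min 46) -> median=24.5
Step 3: insert 21 -> lo=[3, 21] (size 2, max 21) hi=[46] (size 1, min 46) -> median=21
Step 4: insert 49 -> lo=[3, 21] (size 2, max 21) hi=[46, 49] (size 2, min 46) -> median=33.5
Step 5: insert 49 -> lo=[3, 21, 46] (size 3, max 46) hi=[49, 49] (size 2, min 49) -> median=46

Answer: 3 24.5 21 33.5 46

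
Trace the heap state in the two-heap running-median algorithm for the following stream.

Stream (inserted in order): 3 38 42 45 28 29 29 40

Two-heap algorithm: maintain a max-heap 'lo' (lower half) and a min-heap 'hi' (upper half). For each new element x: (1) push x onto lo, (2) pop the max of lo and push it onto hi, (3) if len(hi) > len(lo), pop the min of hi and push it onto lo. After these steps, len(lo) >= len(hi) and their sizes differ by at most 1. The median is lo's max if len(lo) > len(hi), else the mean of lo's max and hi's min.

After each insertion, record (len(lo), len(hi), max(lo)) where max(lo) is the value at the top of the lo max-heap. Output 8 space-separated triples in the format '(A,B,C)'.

Answer: (1,0,3) (1,1,3) (2,1,38) (2,2,38) (3,2,38) (3,3,29) (4,3,29) (4,4,29)

Derivation:
Step 1: insert 3 -> lo=[3] hi=[] -> (len(lo)=1, len(hi)=0, max(lo)=3)
Step 2: insert 38 -> lo=[3] hi=[38] -> (len(lo)=1, len(hi)=1, max(lo)=3)
Step 3: insert 42 -> lo=[3, 38] hi=[42] -> (len(lo)=2, len(hi)=1, max(lo)=38)
Step 4: insert 45 -> lo=[3, 38] hi=[42, 45] -> (len(lo)=2, len(hi)=2, max(lo)=38)
Step 5: insert 28 -> lo=[3, 28, 38] hi=[42, 45] -> (len(lo)=3, len(hi)=2, max(lo)=38)
Step 6: insert 29 -> lo=[3, 28, 29] hi=[38, 42, 45] -> (len(lo)=3, len(hi)=3, max(lo)=29)
Step 7: insert 29 -> lo=[3, 28, 29, 29] hi=[38, 42, 45] -> (len(lo)=4, len(hi)=3, max(lo)=29)
Step 8: insert 40 -> lo=[3, 28, 29, 29] hi=[38, 40, 42, 45] -> (len(lo)=4, len(hi)=4, max(lo)=29)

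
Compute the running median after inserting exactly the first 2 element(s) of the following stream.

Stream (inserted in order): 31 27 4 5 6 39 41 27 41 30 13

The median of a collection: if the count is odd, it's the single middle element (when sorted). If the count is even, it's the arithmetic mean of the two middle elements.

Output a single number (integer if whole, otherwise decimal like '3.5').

Step 1: insert 31 -> lo=[31] (size 1, max 31) hi=[] (size 0) -> median=31
Step 2: insert 27 -> lo=[27] (size 1, max 27) hi=[31] (size 1, min 31) -> median=29

Answer: 29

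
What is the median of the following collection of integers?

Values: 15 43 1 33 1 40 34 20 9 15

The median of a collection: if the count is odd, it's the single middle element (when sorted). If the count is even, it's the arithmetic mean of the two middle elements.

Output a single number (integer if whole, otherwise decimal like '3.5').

Step 1: insert 15 -> lo=[15] (size 1, max 15) hi=[] (size 0) -> median=15
Step 2: insert 43 -> lo=[15] (size 1, max 15) hi=[43] (size 1, min 43) -> median=29
Step 3: insert 1 -> lo=[1, 15] (size 2, max 15) hi=[43] (size 1, min 43) -> median=15
Step 4: insert 33 -> lo=[1, 15] (size 2, max 15) hi=[33, 43] (size 2, min 33) -> median=24
Step 5: insert 1 -> lo=[1, 1, 15] (size 3, max 15) hi=[33, 43] (size 2, min 33) -> median=15
Step 6: insert 40 -> lo=[1, 1, 15] (size 3, max 15) hi=[33, 40, 43] (size 3, min 33) -> median=24
Step 7: insert 34 -> lo=[1, 1, 15, 33] (size 4, max 33) hi=[34, 40, 43] (size 3, min 34) -> median=33
Step 8: insert 20 -> lo=[1, 1, 15, 20] (size 4, max 20) hi=[33, 34, 40, 43] (size 4, min 33) -> median=26.5
Step 9: insert 9 -> lo=[1, 1, 9, 15, 20] (size 5, max 20) hi=[33, 34, 40, 43] (size 4, min 33) -> median=20
Step 10: insert 15 -> lo=[1, 1, 9, 15, 15] (size 5, max 15) hi=[20, 33, 34, 40, 43] (size 5, min 20) -> median=17.5

Answer: 17.5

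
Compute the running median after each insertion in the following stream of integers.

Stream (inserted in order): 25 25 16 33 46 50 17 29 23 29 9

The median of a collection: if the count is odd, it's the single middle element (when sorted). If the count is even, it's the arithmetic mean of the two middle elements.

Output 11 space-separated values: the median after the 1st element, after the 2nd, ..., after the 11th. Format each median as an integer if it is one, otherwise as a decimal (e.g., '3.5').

Answer: 25 25 25 25 25 29 25 27 25 27 25

Derivation:
Step 1: insert 25 -> lo=[25] (size 1, max 25) hi=[] (size 0) -> median=25
Step 2: insert 25 -> lo=[25] (size 1, max 25) hi=[25] (size 1, min 25) -> median=25
Step 3: insert 16 -> lo=[16, 25] (size 2, max 25) hi=[25] (size 1, min 25) -> median=25
Step 4: insert 33 -> lo=[16, 25] (size 2, max 25) hi=[25, 33] (size 2, min 25) -> median=25
Step 5: insert 46 -> lo=[16, 25, 25] (size 3, max 25) hi=[33, 46] (size 2, min 33) -> median=25
Step 6: insert 50 -> lo=[16, 25, 25] (size 3, max 25) hi=[33, 46, 50] (size 3, min 33) -> median=29
Step 7: insert 17 -> lo=[16, 17, 25, 25] (size 4, max 25) hi=[33, 46, 50] (size 3, min 33) -> median=25
Step 8: insert 29 -> lo=[16, 17, 25, 25] (size 4, max 25) hi=[29, 33, 46, 50] (size 4, min 29) -> median=27
Step 9: insert 23 -> lo=[16, 17, 23, 25, 25] (size 5, max 25) hi=[29, 33, 46, 50] (size 4, min 29) -> median=25
Step 10: insert 29 -> lo=[16, 17, 23, 25, 25] (size 5, max 25) hi=[29, 29, 33, 46, 50] (size 5, min 29) -> median=27
Step 11: insert 9 -> lo=[9, 16, 17, 23, 25, 25] (size 6, max 25) hi=[29, 29, 33, 46, 50] (size 5, min 29) -> median=25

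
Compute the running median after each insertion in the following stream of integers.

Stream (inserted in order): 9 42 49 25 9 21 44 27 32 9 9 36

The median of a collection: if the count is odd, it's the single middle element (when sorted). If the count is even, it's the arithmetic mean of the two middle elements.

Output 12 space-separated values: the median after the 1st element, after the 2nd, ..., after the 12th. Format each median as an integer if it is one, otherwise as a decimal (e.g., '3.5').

Answer: 9 25.5 42 33.5 25 23 25 26 27 26 25 26

Derivation:
Step 1: insert 9 -> lo=[9] (size 1, max 9) hi=[] (size 0) -> median=9
Step 2: insert 42 -> lo=[9] (size 1, max 9) hi=[42] (size 1, min 42) -> median=25.5
Step 3: insert 49 -> lo=[9, 42] (size 2, max 42) hi=[49] (size 1, min 49) -> median=42
Step 4: insert 25 -> lo=[9, 25] (size 2, max 25) hi=[42, 49] (size 2, min 42) -> median=33.5
Step 5: insert 9 -> lo=[9, 9, 25] (size 3, max 25) hi=[42, 49] (size 2, min 42) -> median=25
Step 6: insert 21 -> lo=[9, 9, 21] (size 3, max 21) hi=[25, 42, 49] (size 3, min 25) -> median=23
Step 7: insert 44 -> lo=[9, 9, 21, 25] (size 4, max 25) hi=[42, 44, 49] (size 3, min 42) -> median=25
Step 8: insert 27 -> lo=[9, 9, 21, 25] (size 4, max 25) hi=[27, 42, 44, 49] (size 4, min 27) -> median=26
Step 9: insert 32 -> lo=[9, 9, 21, 25, 27] (size 5, max 27) hi=[32, 42, 44, 49] (size 4, min 32) -> median=27
Step 10: insert 9 -> lo=[9, 9, 9, 21, 25] (size 5, max 25) hi=[27, 32, 42, 44, 49] (size 5, min 27) -> median=26
Step 11: insert 9 -> lo=[9, 9, 9, 9, 21, 25] (size 6, max 25) hi=[27, 32, 42, 44, 49] (size 5, min 27) -> median=25
Step 12: insert 36 -> lo=[9, 9, 9, 9, 21, 25] (size 6, max 25) hi=[27, 32, 36, 42, 44, 49] (size 6, min 27) -> median=26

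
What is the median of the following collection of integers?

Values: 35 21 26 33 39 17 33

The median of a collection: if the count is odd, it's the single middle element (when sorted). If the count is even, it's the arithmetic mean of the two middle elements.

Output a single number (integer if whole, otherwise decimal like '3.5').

Answer: 33

Derivation:
Step 1: insert 35 -> lo=[35] (size 1, max 35) hi=[] (size 0) -> median=35
Step 2: insert 21 -> lo=[21] (size 1, max 21) hi=[35] (size 1, min 35) -> median=28
Step 3: insert 26 -> lo=[21, 26] (size 2, max 26) hi=[35] (size 1, min 35) -> median=26
Step 4: insert 33 -> lo=[21, 26] (size 2, max 26) hi=[33, 35] (size 2, min 33) -> median=29.5
Step 5: insert 39 -> lo=[21, 26, 33] (size 3, max 33) hi=[35, 39] (size 2, min 35) -> median=33
Step 6: insert 17 -> lo=[17, 21, 26] (size 3, max 26) hi=[33, 35, 39] (size 3, min 33) -> median=29.5
Step 7: insert 33 -> lo=[17, 21, 26, 33] (size 4, max 33) hi=[33, 35, 39] (size 3, min 33) -> median=33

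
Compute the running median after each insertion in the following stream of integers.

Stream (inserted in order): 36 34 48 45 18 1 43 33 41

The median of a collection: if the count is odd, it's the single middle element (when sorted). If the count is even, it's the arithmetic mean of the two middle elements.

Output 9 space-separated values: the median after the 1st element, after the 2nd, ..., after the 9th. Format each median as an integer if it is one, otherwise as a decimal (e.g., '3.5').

Answer: 36 35 36 40.5 36 35 36 35 36

Derivation:
Step 1: insert 36 -> lo=[36] (size 1, max 36) hi=[] (size 0) -> median=36
Step 2: insert 34 -> lo=[34] (size 1, max 34) hi=[36] (size 1, min 36) -> median=35
Step 3: insert 48 -> lo=[34, 36] (size 2, max 36) hi=[48] (size 1, min 48) -> median=36
Step 4: insert 45 -> lo=[34, 36] (size 2, max 36) hi=[45, 48] (size 2, min 45) -> median=40.5
Step 5: insert 18 -> lo=[18, 34, 36] (size 3, max 36) hi=[45, 48] (size 2, min 45) -> median=36
Step 6: insert 1 -> lo=[1, 18, 34] (size 3, max 34) hi=[36, 45, 48] (size 3, min 36) -> median=35
Step 7: insert 43 -> lo=[1, 18, 34, 36] (size 4, max 36) hi=[43, 45, 48] (size 3, min 43) -> median=36
Step 8: insert 33 -> lo=[1, 18, 33, 34] (size 4, max 34) hi=[36, 43, 45, 48] (size 4, min 36) -> median=35
Step 9: insert 41 -> lo=[1, 18, 33, 34, 36] (size 5, max 36) hi=[41, 43, 45, 48] (size 4, min 41) -> median=36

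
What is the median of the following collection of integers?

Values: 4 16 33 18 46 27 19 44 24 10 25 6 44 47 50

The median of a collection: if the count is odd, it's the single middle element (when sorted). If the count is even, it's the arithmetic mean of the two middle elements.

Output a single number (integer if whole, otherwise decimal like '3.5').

Answer: 25

Derivation:
Step 1: insert 4 -> lo=[4] (size 1, max 4) hi=[] (size 0) -> median=4
Step 2: insert 16 -> lo=[4] (size 1, max 4) hi=[16] (size 1, min 16) -> median=10
Step 3: insert 33 -> lo=[4, 16] (size 2, max 16) hi=[33] (size 1, min 33) -> median=16
Step 4: insert 18 -> lo=[4, 16] (size 2, max 16) hi=[18, 33] (size 2, min 18) -> median=17
Step 5: insert 46 -> lo=[4, 16, 18] (size 3, max 18) hi=[33, 46] (size 2, min 33) -> median=18
Step 6: insert 27 -> lo=[4, 16, 18] (size 3, max 18) hi=[27, 33, 46] (size 3, min 27) -> median=22.5
Step 7: insert 19 -> lo=[4, 16, 18, 19] (size 4, max 19) hi=[27, 33, 46] (size 3, min 27) -> median=19
Step 8: insert 44 -> lo=[4, 16, 18, 19] (size 4, max 19) hi=[27, 33, 44, 46] (size 4, min 27) -> median=23
Step 9: insert 24 -> lo=[4, 16, 18, 19, 24] (size 5, max 24) hi=[27, 33, 44, 46] (size 4, min 27) -> median=24
Step 10: insert 10 -> lo=[4, 10, 16, 18, 19] (size 5, max 19) hi=[24, 27, 33, 44, 46] (size 5, min 24) -> median=21.5
Step 11: insert 25 -> lo=[4, 10, 16, 18, 19, 24] (size 6, max 24) hi=[25, 27, 33, 44, 46] (size 5, min 25) -> median=24
Step 12: insert 6 -> lo=[4, 6, 10, 16, 18, 19] (size 6, max 19) hi=[24, 25, 27, 33, 44, 46] (size 6, min 24) -> median=21.5
Step 13: insert 44 -> lo=[4, 6, 10, 16, 18, 19, 24] (size 7, max 24) hi=[25, 27, 33, 44, 44, 46] (size 6, min 25) -> median=24
Step 14: insert 47 -> lo=[4, 6, 10, 16, 18, 19, 24] (size 7, max 24) hi=[25, 27, 33, 44, 44, 46, 47] (size 7, min 25) -> median=24.5
Step 15: insert 50 -> lo=[4, 6, 10, 16, 18, 19, 24, 25] (size 8, max 25) hi=[27, 33, 44, 44, 46, 47, 50] (size 7, min 27) -> median=25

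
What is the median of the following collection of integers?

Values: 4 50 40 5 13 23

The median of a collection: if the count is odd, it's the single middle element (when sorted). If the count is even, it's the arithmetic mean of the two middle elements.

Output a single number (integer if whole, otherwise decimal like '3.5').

Answer: 18

Derivation:
Step 1: insert 4 -> lo=[4] (size 1, max 4) hi=[] (size 0) -> median=4
Step 2: insert 50 -> lo=[4] (size 1, max 4) hi=[50] (size 1, min 50) -> median=27
Step 3: insert 40 -> lo=[4, 40] (size 2, max 40) hi=[50] (size 1, min 50) -> median=40
Step 4: insert 5 -> lo=[4, 5] (size 2, max 5) hi=[40, 50] (size 2, min 40) -> median=22.5
Step 5: insert 13 -> lo=[4, 5, 13] (size 3, max 13) hi=[40, 50] (size 2, min 40) -> median=13
Step 6: insert 23 -> lo=[4, 5, 13] (size 3, max 13) hi=[23, 40, 50] (size 3, min 23) -> median=18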